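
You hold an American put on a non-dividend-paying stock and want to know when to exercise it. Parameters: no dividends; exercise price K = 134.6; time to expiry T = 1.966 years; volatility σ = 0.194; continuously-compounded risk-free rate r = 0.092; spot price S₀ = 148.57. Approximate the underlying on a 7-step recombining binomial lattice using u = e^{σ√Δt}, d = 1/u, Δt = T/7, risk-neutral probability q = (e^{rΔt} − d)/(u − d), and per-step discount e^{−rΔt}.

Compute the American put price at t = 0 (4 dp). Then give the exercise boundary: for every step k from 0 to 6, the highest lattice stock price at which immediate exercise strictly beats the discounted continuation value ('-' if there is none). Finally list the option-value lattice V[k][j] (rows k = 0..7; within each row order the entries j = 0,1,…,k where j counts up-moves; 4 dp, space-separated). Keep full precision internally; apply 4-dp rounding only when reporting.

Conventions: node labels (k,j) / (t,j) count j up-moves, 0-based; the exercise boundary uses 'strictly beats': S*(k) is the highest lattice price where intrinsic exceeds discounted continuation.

Δt=0.28086  u=1.10828  d=0.90230  q=0.60139  discount=0.97449
step 7 (expiry): payoffs max(K−S,0) = 62.2604 45.7459 25.4613 0.5458 0.0000 0.0000 0.0000 0.0000
step 6: (k=6,j=0): S=80.1727, K−S=54.4273, hold=50.9939 ⇒ V=54.4273 exercise | (k=6,j=1): S=98.4755, K−S=36.1245, hold=32.6912 ⇒ V=36.1245 exercise | (k=6,j=2): S=120.9566, K−S=13.6434, hold=10.2100 ⇒ V=13.6434 exercise | (k=6,j=3): S=148.5700, K−S=0.0000, hold=0.2120 ⇒ V=0.2120 continue | (k=6,j=4): S=182.4873, K−S=0.0000, hold=0.0000 ⇒ V=0.0000 continue | (k=6,j=5): S=224.1476, K−S=0.0000, hold=0.0000 ⇒ V=0.0000 continue | (k=6,j=6): S=275.3187, K−S=0.0000, hold=0.0000 ⇒ V=0.0000 continue  boundary S*=120.9566
step 5: (k=5,j=0): S=88.8541, K−S=45.7459, hold=42.3126 ⇒ V=45.7459 exercise | (k=5,j=1): S=109.1387, K−S=25.4613, hold=22.0279 ⇒ V=25.4613 exercise | (k=5,j=2): S=134.0542, K−S=0.5458, hold=5.4239 ⇒ V=5.4239 continue | (k=5,j=3): S=164.6576, K−S=0.0000, hold=0.0824 ⇒ V=0.0824 continue | (k=5,j=4): S=202.2476, K−S=0.0000, hold=0.0000 ⇒ V=0.0000 continue | (k=5,j=5): S=248.4190, K−S=0.0000, hold=0.0000 ⇒ V=0.0000 continue  boundary S*=109.1387
step 4: (k=4,j=0): S=98.4755, K−S=36.1245, hold=32.6912 ⇒ V=36.1245 exercise | (k=4,j=1): S=120.9566, K−S=13.6434, hold=13.0688 ⇒ V=13.6434 exercise | (k=4,j=2): S=148.5700, K−S=0.0000, hold=2.1551 ⇒ V=2.1551 continue | (k=4,j=3): S=182.4873, K−S=0.0000, hold=0.0320 ⇒ V=0.0320 continue | (k=4,j=4): S=224.1476, K−S=0.0000, hold=0.0000 ⇒ V=0.0000 continue  boundary S*=120.9566
step 3: (k=3,j=0): S=109.1387, K−S=25.4613, hold=22.0279 ⇒ V=25.4613 exercise | (k=3,j=1): S=134.0542, K−S=0.5458, hold=6.5626 ⇒ V=6.5626 continue | (k=3,j=2): S=164.6576, K−S=0.0000, hold=0.8559 ⇒ V=0.8559 continue | (k=3,j=3): S=202.2476, K−S=0.0000, hold=0.0124 ⇒ V=0.0124 continue  boundary S*=109.1387
step 2: (k=2,j=0): S=120.9566, K−S=13.6434, hold=13.7362 ⇒ V=13.7362 continue | (k=2,j=1): S=148.5700, K−S=0.0000, hold=3.0508 ⇒ V=3.0508 continue | (k=2,j=2): S=182.4873, K−S=0.0000, hold=0.3397 ⇒ V=0.3397 continue  boundary S*=-
step 1: (k=1,j=0): S=134.0542, K−S=0.5458, hold=7.1236 ⇒ V=7.1236 continue | (k=1,j=1): S=164.6576, K−S=0.0000, hold=1.3841 ⇒ V=1.3841 continue  boundary S*=-
step 0: (k=0,j=0): S=148.5700, K−S=0.0000, hold=3.5783 ⇒ V=3.5783 continue  boundary S*=-

price = 3.5783
boundary = - - - 109.1387 120.9566 109.1387 120.9566
tree:
3.5783
7.1236 1.3841
13.7362 3.0508 0.3397
25.4613 6.5626 0.8559 0.0124
36.1245 13.6434 2.1551 0.0320 0.0000
45.7459 25.4613 5.4239 0.0824 0.0000 0.0000
54.4273 36.1245 13.6434 0.2120 0.0000 0.0000 0.0000
62.2604 45.7459 25.4613 0.5458 0.0000 0.0000 0.0000 0.0000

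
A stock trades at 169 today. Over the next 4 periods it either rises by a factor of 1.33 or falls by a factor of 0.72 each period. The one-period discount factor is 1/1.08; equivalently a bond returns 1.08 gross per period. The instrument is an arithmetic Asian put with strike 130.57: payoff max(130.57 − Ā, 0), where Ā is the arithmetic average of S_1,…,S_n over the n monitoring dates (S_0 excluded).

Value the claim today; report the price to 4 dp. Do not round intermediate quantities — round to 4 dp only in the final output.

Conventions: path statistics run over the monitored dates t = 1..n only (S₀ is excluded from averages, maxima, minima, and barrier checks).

price = 3.8723

Set p* = 0.5902 (from d < R < u); the path-dependent value is the discounted p*-expectation over all price paths.
Enumerate all 2^4 = 16 price paths (U = up ×1.33, D = down ×0.72); each path with k up-moves has probability p*^k·(1−p*)^(4−k).
DDDD: Ā=79.4463, payoff=51.1237, prob=0.028212
UDDD: Ā=146.7550, payoff=0.0000, prob=0.040626
DUDD: Ā=120.9825, payoff=9.5875, prob=0.040626
UUDD: Ā=223.4816, payoff=0.0000, prob=0.058501
DDUD: Ā=102.4263, payoff=28.1437, prob=0.040626
UDUD: Ā=189.2042, payoff=0.0000, prob=0.058501
DUUD: Ā=163.4317, payoff=0.0000, prob=0.058501
UUUD: Ā=301.8947, payoff=0.0000, prob=0.084242
DDDU: Ā=89.0659, payoff=41.5041, prob=0.040626
UDDU: Ā=164.5244, payoff=0.0000, prob=0.058501
DUDU: Ā=138.7519, payoff=0.0000, prob=0.058501
UUDU: Ā=256.3057, payoff=0.0000, prob=0.084242
DDUU: Ā=120.1957, payoff=10.3743, prob=0.058501
UDUU: Ā=222.0283, payoff=0.0000, prob=0.084242
DUUU: Ā=196.2558, payoff=0.0000, prob=0.084242
UUUU: Ā=362.5280, payoff=0.0000, prob=0.121308
Price = Σ prob·payoff / R^4 = 5.268237 / 1.360489 = 3.8723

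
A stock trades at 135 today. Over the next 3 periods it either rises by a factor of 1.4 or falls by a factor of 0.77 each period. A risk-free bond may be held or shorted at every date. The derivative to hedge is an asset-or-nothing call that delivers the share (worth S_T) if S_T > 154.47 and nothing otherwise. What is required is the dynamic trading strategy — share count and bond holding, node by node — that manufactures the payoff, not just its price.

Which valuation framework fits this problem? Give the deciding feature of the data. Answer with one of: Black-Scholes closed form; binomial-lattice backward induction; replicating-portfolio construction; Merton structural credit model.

framework: replicating-portfolio construction

Key observation: a price alone would not answer the question — the per-node share/bond construction on the spot-135, 1.4/0.77 tree is required, and only the replicating-portfolio method yields it.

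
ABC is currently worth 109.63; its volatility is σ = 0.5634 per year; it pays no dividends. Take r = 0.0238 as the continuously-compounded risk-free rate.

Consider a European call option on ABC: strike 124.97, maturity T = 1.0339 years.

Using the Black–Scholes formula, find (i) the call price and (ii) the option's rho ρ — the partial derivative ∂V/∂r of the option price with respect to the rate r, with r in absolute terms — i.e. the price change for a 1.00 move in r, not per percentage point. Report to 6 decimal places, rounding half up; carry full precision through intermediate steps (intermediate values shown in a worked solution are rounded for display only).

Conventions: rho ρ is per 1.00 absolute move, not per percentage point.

σ√T = 0.5634·√1.0339 = 0.572870
d₁ = (ln(S/K) + (r+σ²/2)T) / (σ√T) = (ln(109.63/124.97) + (0.0238+0.5634²/2)·1.0339) / 0.572870 = (-0.130963 + 0.188697) / 0.572870 = 0.100781
d₂ = d₁ − σ√T = 0.100781 − 0.572870 = -0.472089
e^{−rT} = 0.975693
N(d₁) = 0.540138,  N(d₂) = 0.318431
Call price V = S·N(d₁) − K·e^{−rT}·N(d₂) = 59.215297 − 38.827120 = 20.388177
ρ = K·T·e^{−rT}·N(d₂) = 40.143359

price = 20.388177
ρ = 40.143359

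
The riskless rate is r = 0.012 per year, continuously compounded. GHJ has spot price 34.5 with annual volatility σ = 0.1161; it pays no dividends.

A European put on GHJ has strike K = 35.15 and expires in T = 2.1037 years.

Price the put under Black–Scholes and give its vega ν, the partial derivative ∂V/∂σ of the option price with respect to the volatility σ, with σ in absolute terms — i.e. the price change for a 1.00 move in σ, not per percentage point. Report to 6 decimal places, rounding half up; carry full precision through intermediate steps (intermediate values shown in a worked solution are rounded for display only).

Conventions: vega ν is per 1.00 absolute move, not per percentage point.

σ√T = 0.1161·√2.1037 = 0.168393
d₁ = (ln(S/K) + (r+σ²/2)T) / (σ√T) = (ln(34.5/35.15) + (0.012+0.1161²/2)·2.1037) / 0.168393 = (-0.018665 + 0.039423) / 0.168393 = 0.123266
d₂ = d₁ − σ√T = 0.123266 − 0.168393 = -0.045127
e^{−rT} = 0.975072
N(−d₁) = 0.450948,  N(−d₂) = 0.517997
Put price V = K·e^{−rT}·N(−d₂) − S·N(−d₁) = 17.753701 − 15.557708 = 2.195993
φ(d₁) = (1/√(2π))·e^{−d₁²/2} = 0.395923
ν = S·φ(d₁)·√T = 19.811693

price = 2.195993
ν = 19.811693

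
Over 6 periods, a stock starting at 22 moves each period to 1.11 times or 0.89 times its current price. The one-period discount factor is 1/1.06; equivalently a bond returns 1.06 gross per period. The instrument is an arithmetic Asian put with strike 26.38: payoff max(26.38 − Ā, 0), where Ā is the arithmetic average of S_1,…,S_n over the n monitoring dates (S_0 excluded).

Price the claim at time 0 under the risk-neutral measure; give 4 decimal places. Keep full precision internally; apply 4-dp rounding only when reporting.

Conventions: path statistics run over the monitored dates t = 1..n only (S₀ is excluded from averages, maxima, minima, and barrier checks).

price = 0.8983

Risk-neutral up-probability p* = (R−d)/(u−d) = (1.06−0.89)/(1.11−0.89) = 0.7727; the claim prices as the p*-weighted sum of path payoffs discounted by R^6.
Enumerate all 2^6 = 64 price paths (U = up ×1.11, D = down ×0.89); each path with k up-moves has probability p*^k·(1−p*)^(6−k).
DDDDDD: Ā=14.9229, payoff=11.4571, prob=0.000138
UDDDDD: Ā=18.6117, payoff=7.7683, prob=0.000469
DUDDDD: Ā=17.8050, payoff=8.5750, prob=0.000469
UUDDDD: Ā=22.2063, payoff=4.1737, prob=0.001593
DDUDDD: Ā=17.0871, payoff=9.2929, prob=0.000469
UDUDDD: Ā=21.3109, payoff=5.0691, prob=0.001593
DUUDDD: Ā=20.5042, payoff=5.8758, prob=0.001593
UUUDDD: Ā=25.5727, payoff=0.8073, prob=0.005417
DDDUDD: Ā=16.4481, payoff=9.9319, prob=0.000469
UDDUDD: Ā=20.5140, payoff=5.8660, prob=0.001593
DUDUDD: Ā=19.7073, payoff=6.6727, prob=0.001593
UUDUDD: Ā=24.5788, payoff=1.8012, prob=0.005417
DDUUDD: Ā=18.9894, payoff=7.3906, prob=0.001593
UDUUDD: Ā=23.6834, payoff=2.6966, prob=0.005417
DUUUDD: Ā=22.8767, payoff=3.5033, prob=0.005417
UUUUDD: Ā=28.5316, payoff=0.0000, prob=0.018416
DDDDUD: Ā=15.8795, payoff=10.5005, prob=0.000469
UDDDUD: Ā=19.8047, payoff=6.5753, prob=0.001593
DUDDUD: Ā=18.9980, payoff=7.3820, prob=0.001593
UUDDUD: Ā=23.6942, payoff=2.6858, prob=0.005417
DDUDUD: Ā=18.2801, payoff=8.0999, prob=0.001593
UDUDUD: Ā=22.7988, payoff=3.5812, prob=0.005417
DUUDUD: Ā=21.9921, payoff=4.3879, prob=0.005417
UUUDUD: Ā=27.4284, payoff=0.0000, prob=0.018416
DDDUUD: Ā=17.6412, payoff=8.7388, prob=0.001593
UDDUUD: Ā=22.0019, payoff=4.3781, prob=0.005417
DUDUUD: Ā=21.1952, payoff=5.1848, prob=0.005417
UUDUUD: Ā=26.4345, payoff=0.0000, prob=0.018416
DDUUUD: Ā=20.4773, payoff=5.9027, prob=0.005417
UDUUUD: Ā=25.5391, payoff=0.8409, prob=0.018416
DUUUUD: Ā=24.7324, payoff=1.6476, prob=0.018416
UUUUUD: Ā=30.8461, payoff=0.0000, prob=0.062615
DDDDDU: Ā=15.3733, payoff=11.0067, prob=0.000469
UDDDDU: Ā=19.1735, payoff=7.2065, prob=0.001593
DUDDDU: Ā=18.3668, payoff=8.0132, prob=0.001593
UUDDDU: Ā=22.9069, payoff=3.4731, prob=0.005417
DDUDDU: Ā=17.6489, payoff=8.7311, prob=0.001593
UDUDDU: Ā=22.0115, payoff=4.3685, prob=0.005417
DUUDDU: Ā=21.2049, payoff=5.1751, prob=0.005417
UUUDDU: Ā=26.4465, payoff=0.0000, prob=0.018416
DDDUDU: Ā=17.0099, payoff=9.3701, prob=0.001593
UDDUDU: Ā=21.2146, payoff=5.1654, prob=0.005417
DUDUDU: Ā=20.4080, payoff=5.9720, prob=0.005417
UUDUDU: Ā=25.4526, payoff=0.9274, prob=0.018416
DDUUDU: Ā=19.6900, payoff=6.6900, prob=0.005417
UDUUDU: Ā=24.5572, payoff=1.8228, prob=0.018416
DUUUDU: Ā=23.7506, payoff=2.6294, prob=0.018416
UUUUDU: Ā=29.6215, payoff=0.0000, prob=0.062615
DDDDUU: Ā=16.4413, payoff=9.9387, prob=0.001593
UDDDUU: Ā=20.5054, payoff=5.8746, prob=0.005417
DUDDUU: Ā=19.6987, payoff=6.6813, prob=0.005417
UUDDUU: Ā=24.5681, payoff=1.8119, prob=0.018416
DDUDUU: Ā=18.9808, payoff=7.3992, prob=0.005417
UDUDUU: Ā=23.6727, payoff=2.7073, prob=0.018416
DUUDUU: Ā=22.8660, payoff=3.5140, prob=0.018416
UUUDUU: Ā=28.5183, payoff=0.0000, prob=0.062615
DDDUUU: Ā=18.3418, payoff=8.0382, prob=0.005417
UDDUUU: Ā=22.8758, payoff=3.5042, prob=0.018416
DUDUUU: Ā=22.0691, payoff=4.3109, prob=0.018416
UUDUUU: Ā=27.5244, payoff=0.0000, prob=0.062615
DDUUUU: Ā=21.3512, payoff=5.0288, prob=0.018416
UDUUUU: Ā=26.6290, payoff=0.0000, prob=0.062615
DUUUUU: Ā=25.8223, payoff=0.5577, prob=0.062615
UUUUUU: Ā=32.2053, payoff=0.0000, prob=0.212891
Price = Σ prob·payoff / R^6 = 1.274323 / 1.418519 = 0.8983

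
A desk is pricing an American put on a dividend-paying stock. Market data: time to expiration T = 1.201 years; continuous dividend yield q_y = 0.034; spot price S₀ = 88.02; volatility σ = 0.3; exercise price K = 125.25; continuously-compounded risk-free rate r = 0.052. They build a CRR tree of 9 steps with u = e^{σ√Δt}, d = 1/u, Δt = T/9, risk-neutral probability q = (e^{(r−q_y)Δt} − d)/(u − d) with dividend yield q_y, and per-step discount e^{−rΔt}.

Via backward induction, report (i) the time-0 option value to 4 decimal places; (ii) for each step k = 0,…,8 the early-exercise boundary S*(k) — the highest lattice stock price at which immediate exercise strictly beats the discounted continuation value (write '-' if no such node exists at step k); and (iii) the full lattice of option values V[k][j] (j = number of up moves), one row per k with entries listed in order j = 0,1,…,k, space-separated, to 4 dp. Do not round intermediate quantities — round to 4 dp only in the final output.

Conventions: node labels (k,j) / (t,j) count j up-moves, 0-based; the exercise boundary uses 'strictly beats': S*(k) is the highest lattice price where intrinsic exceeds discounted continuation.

Δt=0.13344  u=1.11582  d=0.89620  q=0.48358  discount=0.99308
step 9 (expiry): payoffs max(K−S,0) = 92.4230 84.3785 74.3627 61.8925 46.3664 27.0355 2.9674 0.0000 0.0000 0.0000
step 8: (k=8,j=0): S=36.6291, K−S=88.6209, hold=87.9206 ⇒ V=88.6209 exercise | (k=8,j=1): S=45.6053, K−S=79.6447, hold=78.9851 ⇒ V=79.6447 exercise | (k=8,j=2): S=56.7811, K−S=68.4689, hold=67.8598 ⇒ V=68.4689 exercise | (k=8,j=3): S=70.6956, K−S=54.5544, hold=54.0083 ⇒ V=54.5544 exercise | (k=8,j=4): S=88.0200, K−S=37.2300, hold=36.7623 ⇒ V=37.2300 exercise | (k=8,j=5): S=109.5898, K−S=15.6602, hold=15.2902 ⇒ V=15.6602 exercise | (k=8,j=6): S=136.4454, K−S=0.0000, hold=1.5218 ⇒ V=1.5218 continue | (k=8,j=7): S=169.8821, K−S=0.0000, hold=0.0000 ⇒ V=0.0000 continue | (k=8,j=8): S=211.5127, K−S=0.0000, hold=0.0000 ⇒ V=0.0000 continue  boundary S*=109.5898
step 7: (k=7,j=0): S=40.8715, K−S=84.3785, hold=83.6974 ⇒ V=84.3785 exercise | (k=7,j=1): S=50.8873, K−S=74.3627, hold=73.7269 ⇒ V=74.3627 exercise | (k=7,j=2): S=63.3575, K−S=61.8925, hold=61.3132 ⇒ V=61.8925 exercise | (k=7,j=3): S=78.8836, K−S=46.3664, hold=45.8573 ⇒ V=46.3664 exercise | (k=7,j=4): S=98.2145, K−S=27.0355, hold=26.6140 ⇒ V=27.0355 exercise | (k=7,j=5): S=122.2826, K−S=2.9674, hold=8.7622 ⇒ V=8.7622 continue | (k=7,j=6): S=152.2486, K−S=0.0000, hold=0.7805 ⇒ V=0.7805 continue | (k=7,j=7): S=189.5580, K−S=0.0000, hold=0.0000 ⇒ V=0.0000 continue  boundary S*=98.2145
step 6: (k=6,j=0): S=45.6053, K−S=79.6447, hold=78.9851 ⇒ V=79.6447 exercise | (k=6,j=1): S=56.7811, K−S=68.4689, hold=67.8598 ⇒ V=68.4689 exercise | (k=6,j=2): S=70.6956, K−S=54.5544, hold=54.0083 ⇒ V=54.5544 exercise | (k=6,j=3): S=88.0200, K−S=37.2300, hold=36.7623 ⇒ V=37.2300 exercise | (k=6,j=4): S=109.5898, K−S=15.6602, hold=18.0730 ⇒ V=18.0730 continue | (k=6,j=5): S=136.4454, K−S=0.0000, hold=4.8685 ⇒ V=4.8685 continue | (k=6,j=6): S=169.8821, K−S=0.0000, hold=0.4003 ⇒ V=0.4003 continue  boundary S*=88.0200
step 5: (k=5,j=0): S=50.8873, K−S=74.3627, hold=73.7269 ⇒ V=74.3627 exercise | (k=5,j=1): S=63.3575, K−S=61.8925, hold=61.3132 ⇒ V=61.8925 exercise | (k=5,j=2): S=78.8836, K−S=46.3664, hold=45.8573 ⇒ V=46.3664 exercise | (k=5,j=3): S=98.2145, K−S=27.0355, hold=27.7727 ⇒ V=27.7727 continue | (k=5,j=4): S=122.2826, K−S=2.9674, hold=11.6067 ⇒ V=11.6067 continue | (k=5,j=5): S=152.2486, K−S=0.0000, hold=2.6890 ⇒ V=2.6890 continue  boundary S*=78.8836
step 4: (k=4,j=0): S=56.7811, K−S=68.4689, hold=67.8598 ⇒ V=68.4689 exercise | (k=4,j=1): S=70.6956, K−S=54.5544, hold=54.0083 ⇒ V=54.5544 exercise | (k=4,j=2): S=88.0200, K−S=37.2300, hold=37.1164 ⇒ V=37.2300 exercise | (k=4,j=3): S=109.5898, K−S=15.6602, hold=19.8172 ⇒ V=19.8172 continue | (k=4,j=4): S=136.4454, K−S=0.0000, hold=7.2439 ⇒ V=7.2439 continue  boundary S*=88.0200
step 3: (k=3,j=0): S=63.3575, K−S=61.8925, hold=61.3132 ⇒ V=61.8925 exercise | (k=3,j=1): S=78.8836, K−S=46.3664, hold=45.8573 ⇒ V=46.3664 exercise | (k=3,j=2): S=98.2145, K−S=27.0355, hold=28.6103 ⇒ V=28.6103 continue | (k=3,j=3): S=122.2826, K−S=2.9674, hold=13.6420 ⇒ V=13.6420 continue  boundary S*=78.8836
step 2: (k=2,j=0): S=70.6956, K−S=54.5544, hold=54.0083 ⇒ V=54.5544 exercise | (k=2,j=1): S=88.0200, K−S=37.2300, hold=37.5186 ⇒ V=37.5186 continue | (k=2,j=2): S=109.5898, K−S=15.6602, hold=21.2241 ⇒ V=21.2241 continue  boundary S*=70.6956
step 1: (k=1,j=0): S=78.8836, K−S=46.3664, hold=45.9959 ⇒ V=46.3664 exercise | (k=1,j=1): S=98.2145, K−S=27.0355, hold=29.4340 ⇒ V=29.4340 continue  boundary S*=78.8836
step 0: (k=0,j=0): S=88.0200, K−S=37.2300, hold=37.9142 ⇒ V=37.9142 continue  boundary S*=-

price = 37.9142
boundary = - 78.8836 70.6956 78.8836 88.0200 78.8836 88.0200 98.2145 109.5898
tree:
37.9142
46.3664 29.4340
54.5544 37.5186 21.2241
61.8925 46.3664 28.6103 13.6420
68.4689 54.5544 37.2300 19.8172 7.2439
74.3627 61.8925 46.3664 27.7727 11.6067 2.6890
79.6447 68.4689 54.5544 37.2300 18.0730 4.8685 0.4003
84.3785 74.3627 61.8925 46.3664 27.0355 8.7622 0.7805 0.0000
88.6209 79.6447 68.4689 54.5544 37.2300 15.6602 1.5218 0.0000 0.0000
92.4230 84.3785 74.3627 61.8925 46.3664 27.0355 2.9674 0.0000 0.0000 0.0000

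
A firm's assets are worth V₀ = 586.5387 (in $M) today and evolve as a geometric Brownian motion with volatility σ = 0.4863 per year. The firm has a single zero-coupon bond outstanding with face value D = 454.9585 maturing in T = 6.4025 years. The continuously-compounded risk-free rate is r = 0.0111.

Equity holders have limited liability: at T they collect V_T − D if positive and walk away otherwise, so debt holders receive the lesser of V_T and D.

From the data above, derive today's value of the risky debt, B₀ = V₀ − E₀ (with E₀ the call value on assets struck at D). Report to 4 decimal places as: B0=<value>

With assets at 586.5387 and a single debt payment of 454.9585 at 6.4025 years:
d₁ = [ln(V₀/D) + (r + σ²/2)T] / (σ√T)
   = [ln(586.5387/454.9585) + (0.0111 + 0.5·0.4863²)·6.4025] / (0.4863·√6.4025)
   = [0.254032 + 0.828124] / 1.230493 = 0.879450
d₂ = d₁ − σ√T = 0.879450 − 1.230493 = -0.351043
N(d₁) = 0.810421,  N(d₂) = 0.362778,  e^(−rT) = 0.931399
E₀ = V₀·N(d₁) − D·e^(−rT)·N(d₂)
   = 586.5387·0.810421 − 454.9585·0.931399·0.362778 = 321.617041
B₀ = V₀ − E₀ = 586.5387 − 321.617041 = 264.921659

B0=264.9217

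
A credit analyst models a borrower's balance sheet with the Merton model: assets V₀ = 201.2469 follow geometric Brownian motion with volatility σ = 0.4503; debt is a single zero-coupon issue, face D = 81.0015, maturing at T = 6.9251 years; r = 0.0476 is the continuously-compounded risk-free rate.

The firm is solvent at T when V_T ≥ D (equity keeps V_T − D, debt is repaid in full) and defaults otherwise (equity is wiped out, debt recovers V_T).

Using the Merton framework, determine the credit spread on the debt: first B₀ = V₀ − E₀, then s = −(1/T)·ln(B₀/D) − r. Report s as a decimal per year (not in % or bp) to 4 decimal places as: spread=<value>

spread=0.0235

With assets at 201.2469 and a single debt payment of 81.0015 at 6.9251 years:
d₁ = [ln(V₀/D) + (r + σ²/2)T] / (σ√T)
   = [ln(201.2469/81.0015) + (0.0476 + 0.5·0.4503²)·6.9251] / (0.4503·√6.9251)
   = [0.910065 + 1.031736] / 1.184991 = 1.638664
d₂ = d₁ − σ√T = 1.638664 − 1.184991 = 0.453673
N(d₁) = 0.949358,  N(d₂) = 0.674968,  e^(−rT) = 0.719186
E₀ = V₀·N(d₁) − D·e^(−rT)·N(d₂)
   = 201.2469·0.949358 − 81.0015·0.719186·0.674968 = 151.735052
B₀ = V₀ − E₀ = 201.2469 − 151.735052 = 49.511848
spread = −(1/T)·ln(B₀/D) − r = −(1/6.9251)·ln(49.511848/81.0015) − 0.0476 = 0.02348283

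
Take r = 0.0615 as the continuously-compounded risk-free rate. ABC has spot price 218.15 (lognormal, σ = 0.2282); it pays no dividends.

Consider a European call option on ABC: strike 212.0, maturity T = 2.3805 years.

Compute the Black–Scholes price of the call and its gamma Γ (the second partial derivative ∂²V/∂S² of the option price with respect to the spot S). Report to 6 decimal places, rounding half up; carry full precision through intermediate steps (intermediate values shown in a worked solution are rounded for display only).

price = 48.896314
Γ = 0.004141

σ√T = 0.2282·√2.3805 = 0.352087
d₁ = (ln(S/K) + (r+σ²/2)T) / (σ√T) = (ln(218.15/212.0) + (0.0615+0.2282²/2)·2.3805) / 0.352087 = (0.028597 + 0.208383) / 0.352087 = 0.673072
d₂ = d₁ − σ√T = 0.673072 − 0.352087 = 0.320986
e^{−rT} = 0.863811
N(d₁) = 0.749549,  N(d₂) = 0.625889
Call price V = S·N(d₁) − K·e^{−rT}·N(d₂) = 163.514204 − 114.617889 = 48.896314
φ(d₁) = (1/√(2π))·e^{−d₁²/2} = 0.318080
Γ = φ(d₁) / (S·σ·√T) = 0.004141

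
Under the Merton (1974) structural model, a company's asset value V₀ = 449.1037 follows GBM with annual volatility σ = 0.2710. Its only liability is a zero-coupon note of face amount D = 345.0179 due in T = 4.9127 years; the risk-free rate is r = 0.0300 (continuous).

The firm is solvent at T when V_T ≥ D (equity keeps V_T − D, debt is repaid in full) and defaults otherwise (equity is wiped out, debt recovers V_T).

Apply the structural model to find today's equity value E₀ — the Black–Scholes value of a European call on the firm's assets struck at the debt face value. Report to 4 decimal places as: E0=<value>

E0=182.7871

With assets at 449.1037 and a single debt payment of 345.0179 at 4.9127 years:
d₁ = [ln(V₀/D) + (r + σ²/2)T] / (σ√T)
   = [ln(449.1037/345.0179) + (0.0300 + 0.5·0.2710²)·4.9127] / (0.2710·√4.9127)
   = [0.263658 + 0.327778] / 0.600661 = 0.984641
d₂ = d₁ − σ√T = 0.984641 − 0.600661 = 0.383980
N(d₁) = 0.837600,  N(d₂) = 0.649503,  e^(−rT) = 0.862965
E₀ = V₀·N(d₁) − D·e^(−rT)·N(d₂)
   = 449.1037·0.837600 − 345.0179·0.862965·0.649503 = 182.787054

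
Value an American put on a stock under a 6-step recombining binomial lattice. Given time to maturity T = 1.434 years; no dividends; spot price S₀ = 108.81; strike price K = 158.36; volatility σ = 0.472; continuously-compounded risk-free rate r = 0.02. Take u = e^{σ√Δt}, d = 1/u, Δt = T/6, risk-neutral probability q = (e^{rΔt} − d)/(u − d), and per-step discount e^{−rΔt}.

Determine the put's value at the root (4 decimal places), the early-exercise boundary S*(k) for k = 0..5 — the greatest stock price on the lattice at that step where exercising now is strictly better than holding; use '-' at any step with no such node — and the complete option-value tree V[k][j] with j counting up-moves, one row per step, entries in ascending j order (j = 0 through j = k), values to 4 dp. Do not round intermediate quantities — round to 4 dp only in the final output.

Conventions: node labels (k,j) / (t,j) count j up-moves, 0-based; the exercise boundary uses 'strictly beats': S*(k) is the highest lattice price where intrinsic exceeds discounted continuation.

price = 58.0794
boundary = - - 68.5871 54.4539 68.5871 86.3884
tree:
58.0794
73.5866 39.9581
89.7729 54.8089 22.4381
103.9061 72.0283 34.5844 8.0005
115.1270 89.7729 51.3515 14.6924 0.0000
124.0356 103.9061 71.9716 26.9816 0.0000 0.0000
131.1086 115.1270 89.7729 49.5500 0.0000 0.0000 0.0000

params: Δt=0.23900 u=1.25954 d=0.79394 q=0.45286 e^(-rΔt)=0.99523
t_6 payoffs: 131.1086 115.1270 89.7729 49.5500 0.0000 0.0000 0.0000
t_5: node(5,0) S=34.3244 payoff=124.0356 vs cont=123.2805 → 124.0356 [stop]  node(5,1) S=54.4539 payoff=103.9061 vs cont=103.1509 → 103.9061 [stop]  node(5,2) S=86.3884 payoff=71.9716 vs cont=71.2164 → 71.9716 [stop]  node(5,3) S=137.0510 payoff=21.3090 vs cont=26.9816 → 26.9816 [wait]  node(5,4) S=217.4246 payoff=0.0000 vs cont=0.0000 → 0.0000 [wait]  node(5,5) S=344.9334 payoff=0.0000 vs cont=0.0000 → 0.0000 [wait]  ⇒ S*(5)=86.3884
t_4: node(4,0) S=43.2330 payoff=115.1270 vs cont=114.3718 → 115.1270 [stop]  node(4,1) S=68.5871 payoff=89.7729 vs cont=89.0178 → 89.7729 [stop]  node(4,2) S=108.8100 payoff=49.5500 vs cont=51.3515 → 51.3515 [wait]  node(4,3) S=172.6217 payoff=0.0000 vs cont=14.6924 → 14.6924 [wait]  node(4,4) S=273.8558 payoff=0.0000 vs cont=0.0000 → 0.0000 [wait]  ⇒ S*(4)=68.5871
t_3: node(3,0) S=54.4539 payoff=103.9061 vs cont=103.1509 → 103.9061 [stop]  node(3,1) S=86.3884 payoff=71.9716 vs cont=72.0283 → 72.0283 [wait]  node(3,2) S=137.0510 payoff=21.3090 vs cont=34.5844 → 34.5844 [wait]  node(3,3) S=217.4246 payoff=0.0000 vs cont=8.0005 → 8.0005 [wait]  ⇒ S*(3)=54.4539
t_2: node(2,0) S=68.5871 payoff=89.7729 vs cont=89.0434 → 89.7729 [stop]  node(2,1) S=108.8100 payoff=49.5500 vs cont=54.8089 → 54.8089 [wait]  node(2,2) S=172.6217 payoff=0.0000 vs cont=22.4381 → 22.4381 [wait]  ⇒ S*(2)=68.5871
t_1: node(1,0) S=86.3884 payoff=71.9716 vs cont=73.5866 → 73.5866 [wait]  node(1,1) S=137.0510 payoff=21.3090 vs cont=39.9581 → 39.9581 [wait]  ⇒ S*(1)=-
t_0: node(0,0) S=108.8100 payoff=49.5500 vs cont=58.0794 → 58.0794 [wait]  ⇒ S*(0)=-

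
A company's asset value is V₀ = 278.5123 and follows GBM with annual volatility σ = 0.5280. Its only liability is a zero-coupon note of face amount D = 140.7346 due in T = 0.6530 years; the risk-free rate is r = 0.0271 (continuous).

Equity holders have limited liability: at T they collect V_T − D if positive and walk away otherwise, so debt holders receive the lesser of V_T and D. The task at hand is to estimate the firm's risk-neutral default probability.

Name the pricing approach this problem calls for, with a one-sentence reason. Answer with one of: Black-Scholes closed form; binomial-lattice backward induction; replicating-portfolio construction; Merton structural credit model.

framework: Merton structural credit model

Key observation: the question is about default risk generated by asset-value dynamics against a debt face of 140.7346 — the structural framework prices exactly that.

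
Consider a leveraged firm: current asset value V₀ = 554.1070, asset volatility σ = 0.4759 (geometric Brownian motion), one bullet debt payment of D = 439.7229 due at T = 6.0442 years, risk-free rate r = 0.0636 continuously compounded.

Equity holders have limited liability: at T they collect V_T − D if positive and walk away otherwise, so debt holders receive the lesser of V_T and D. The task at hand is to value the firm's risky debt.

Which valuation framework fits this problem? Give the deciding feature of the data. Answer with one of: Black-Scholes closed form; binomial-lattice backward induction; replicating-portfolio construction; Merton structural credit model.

Key observation: a levered firm with one bullet debt due at 6.0442 years is the canonical structural-credit setup: equity is a call on the firm's assets struck at the face value.

framework: Merton structural credit model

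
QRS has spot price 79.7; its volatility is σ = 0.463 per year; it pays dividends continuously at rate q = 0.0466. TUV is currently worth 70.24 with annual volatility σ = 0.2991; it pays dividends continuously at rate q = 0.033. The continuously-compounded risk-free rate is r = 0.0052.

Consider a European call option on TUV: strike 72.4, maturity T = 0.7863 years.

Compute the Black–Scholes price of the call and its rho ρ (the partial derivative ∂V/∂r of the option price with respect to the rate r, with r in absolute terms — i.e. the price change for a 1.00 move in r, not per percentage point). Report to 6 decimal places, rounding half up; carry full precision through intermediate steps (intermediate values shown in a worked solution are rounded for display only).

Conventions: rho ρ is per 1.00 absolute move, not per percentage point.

price = 5.723825
ρ = 21.033657

σ√T = 0.2991·√0.7863 = 0.265223
d₁ = (ln(S/K) + (r−q+σ²/2)T) / (σ√T) = (ln(70.24/72.4) + (0.0052−0.033+0.2991²/2)·0.7863) / 0.265223 = (-0.030288 + 0.013312) / 0.265223 = -0.064007
d₂ = d₁ − σ√T = -0.064007 − 0.265223 = -0.329229
e^{−rT} = 0.995920
e^{−qT} = 0.974386
N(d₁) = 0.474483,  N(d₂) = 0.370991
Call price V = S·e^{−qT}·N(d₁) − K·e^{−rT}·N(d₂) = 32.473993 − 26.750168 = 5.723825
ρ = K·T·e^{−rT}·N(d₂) = 21.033657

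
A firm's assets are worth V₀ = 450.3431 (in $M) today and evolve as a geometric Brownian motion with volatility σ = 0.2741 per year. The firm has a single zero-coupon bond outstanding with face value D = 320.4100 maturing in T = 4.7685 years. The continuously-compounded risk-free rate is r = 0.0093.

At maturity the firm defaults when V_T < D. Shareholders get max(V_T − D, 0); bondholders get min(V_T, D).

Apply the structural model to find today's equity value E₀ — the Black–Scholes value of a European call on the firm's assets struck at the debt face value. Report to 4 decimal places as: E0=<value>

Equity is a call on the firm's assets struck at D = 320.4100:
d₁ = [ln(V₀/D) + (r + σ²/2)T] / (σ√T)
   = [ln(450.3431/320.4100) + (0.0093 + 0.5·0.2741²)·4.7685] / (0.2741·√4.7685)
   = [0.340408 + 0.223478] / 0.598549 = 0.942088
d₂ = d₁ − σ√T = 0.942088 − 0.598549 = 0.343538
N(d₁) = 0.826926,  N(d₂) = 0.634403,  e^(−rT) = 0.956622
E₀ = V₀·N(d₁) − D·e^(−rT)·N(d₂)
   = 450.3431·0.826926 − 320.4100·0.956622·0.634403 = 177.948753

E0=177.9488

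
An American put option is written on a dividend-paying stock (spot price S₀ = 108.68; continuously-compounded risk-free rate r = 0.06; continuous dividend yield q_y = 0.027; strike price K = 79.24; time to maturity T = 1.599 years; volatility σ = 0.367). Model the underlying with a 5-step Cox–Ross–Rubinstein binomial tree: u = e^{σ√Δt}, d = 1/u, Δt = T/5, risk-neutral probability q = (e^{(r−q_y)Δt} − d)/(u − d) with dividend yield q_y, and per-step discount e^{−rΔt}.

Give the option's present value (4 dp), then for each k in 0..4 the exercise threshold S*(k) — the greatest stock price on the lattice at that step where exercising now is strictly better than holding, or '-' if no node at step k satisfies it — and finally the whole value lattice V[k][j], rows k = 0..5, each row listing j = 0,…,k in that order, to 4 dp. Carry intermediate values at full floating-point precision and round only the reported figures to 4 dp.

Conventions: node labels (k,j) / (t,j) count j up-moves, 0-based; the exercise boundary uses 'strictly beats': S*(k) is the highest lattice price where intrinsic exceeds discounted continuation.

params: Δt=0.31980 u=1.23065 d=0.81258 q=0.47368 e^(-rΔt)=0.98099
t_5 payoffs: 40.7384 20.9295 0.0000 0.0000 0.0000 0.0000
t_4: node(4,0) S=47.3819 payoff=31.8581 vs cont=30.7595 → 31.8581 [stop]  node(4,1) S=71.7598 payoff=7.4802 vs cont=10.8063 → 10.8063 [wait]  node(4,2) S=108.6800 payoff=0.0000 vs cont=0.0000 → 0.0000 [wait]  node(4,3) S=164.5955 payoff=0.0000 vs cont=0.0000 → 0.0000 [wait]  node(4,4) S=249.2794 payoff=0.0000 vs cont=0.0000 → 0.0000 [wait]  ⇒ S*(4)=47.3819
t_3: node(3,0) S=58.3105 payoff=20.9295 vs cont=21.4704 → 21.4704 [wait]  node(3,1) S=88.3111 payoff=0.0000 vs cont=5.5795 → 5.5795 [wait]  node(3,2) S=133.7469 payoff=0.0000 vs cont=0.0000 → 0.0000 [wait]  node(3,3) S=202.5593 payoff=0.0000 vs cont=0.0000 → 0.0000 [wait]  ⇒ S*(3)=-
t_2: node(2,0) S=71.7598 payoff=7.4802 vs cont=13.6783 → 13.6783 [wait]  node(2,1) S=108.6800 payoff=0.0000 vs cont=2.8808 → 2.8808 [wait]  node(2,2) S=164.5955 payoff=0.0000 vs cont=0.0000 → 0.0000 [wait]  ⇒ S*(2)=-
t_1: node(1,0) S=88.3111 payoff=0.0000 vs cont=8.4010 → 8.4010 [wait]  node(1,1) S=133.7469 payoff=0.0000 vs cont=1.4874 → 1.4874 [wait]  ⇒ S*(1)=-
t_0: node(0,0) S=108.6800 payoff=0.0000 vs cont=5.0288 → 5.0288 [wait]  ⇒ S*(0)=-

price = 5.0288
boundary = - - - - 47.3819
tree:
5.0288
8.4010 1.4874
13.6783 2.8808 0.0000
21.4704 5.5795 0.0000 0.0000
31.8581 10.8063 0.0000 0.0000 0.0000
40.7384 20.9295 0.0000 0.0000 0.0000 0.0000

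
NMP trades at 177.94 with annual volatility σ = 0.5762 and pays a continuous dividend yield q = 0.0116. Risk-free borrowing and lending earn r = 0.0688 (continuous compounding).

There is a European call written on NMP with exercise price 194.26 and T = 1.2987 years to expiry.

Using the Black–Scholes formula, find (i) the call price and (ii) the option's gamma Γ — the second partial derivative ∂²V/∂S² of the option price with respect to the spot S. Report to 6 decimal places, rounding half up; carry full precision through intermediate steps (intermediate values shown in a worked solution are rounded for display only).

price = 44.231594
Γ = 0.003208

σ√T = 0.5762·√1.2987 = 0.656641
d₁ = (ln(S/K) + (r−q+σ²/2)T) / (σ√T) = (ln(177.94/194.26) + (0.0688−0.0116+0.5762²/2)·1.2987) / 0.656641 = (-0.087751 + 0.289874) / 0.656641 = 0.307814
d₂ = d₁ − σ√T = 0.307814 − 0.656641 = -0.348827
e^{−rT} = 0.914525
e^{−qT} = 0.985048
N(d₁) = 0.620888,  N(d₂) = 0.363610
Call price V = S·e^{−qT}·N(d₁) − K·e^{−rT}·N(d₂) = 108.828894 − 64.597300 = 44.231594
φ(d₁) = (1/√(2π))·e^{−d₁²/2} = 0.380483
Γ = e^{−qT}·φ(d₁) / (S·σ·√T) = 0.003208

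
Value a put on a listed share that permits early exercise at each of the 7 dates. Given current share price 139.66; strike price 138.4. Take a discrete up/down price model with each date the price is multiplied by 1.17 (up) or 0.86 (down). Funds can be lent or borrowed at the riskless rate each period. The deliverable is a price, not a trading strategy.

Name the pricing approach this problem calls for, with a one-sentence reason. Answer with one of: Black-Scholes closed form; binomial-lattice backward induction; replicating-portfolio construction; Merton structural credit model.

Key observation: an American put (K = 138.4, S₀ = 139.66) on a 7-date tree has no closed form — the optimal stopping decision is embedded and must be resolved recursively from expiry.

framework: binomial-lattice backward induction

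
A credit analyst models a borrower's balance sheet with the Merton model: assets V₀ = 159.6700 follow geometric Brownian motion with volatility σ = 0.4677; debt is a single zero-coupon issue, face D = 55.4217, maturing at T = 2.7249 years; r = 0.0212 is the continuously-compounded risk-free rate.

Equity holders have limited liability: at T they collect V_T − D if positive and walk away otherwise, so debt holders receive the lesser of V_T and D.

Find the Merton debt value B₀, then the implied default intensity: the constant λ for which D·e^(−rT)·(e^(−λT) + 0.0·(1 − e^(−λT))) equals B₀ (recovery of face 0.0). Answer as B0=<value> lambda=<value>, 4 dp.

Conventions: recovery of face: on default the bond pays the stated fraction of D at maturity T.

B0=50.0927 lambda=0.0159

Work the structural quantities from V₀ = 159.6700 against face 55.4217:
d₁ = [ln(V₀/D) + (r + σ²/2)T] / (σ√T)
   = [ln(159.6700/55.4217) + (0.0212 + 0.5·0.4677²)·2.7249] / (0.4677·√2.7249)
   = [1.058138 + 0.355795] / 0.772045 = 1.831412
d₂ = d₁ − σ√T = 1.831412 − 0.772045 = 1.059367
N(d₁) = 0.966480,  N(d₂) = 0.855284,  e^(−rT) = 0.943869
E₀ = V₀·N(d₁) − D·e^(−rT)·N(d₂)
   = 159.6700·0.966480 − 55.4217·0.943869·0.855284 = 109.577342
B₀ = V₀ − E₀ = 159.6700 − 109.577342 = 50.092658
e^(−λT) = (B₀·e^(rT)/D − 0)/(1 − 0) = (50.0927·1.059469/55.4217 − 0)/1 = 0.95759720
λ = −ln(0.95759720)/2.7249 = 0.015901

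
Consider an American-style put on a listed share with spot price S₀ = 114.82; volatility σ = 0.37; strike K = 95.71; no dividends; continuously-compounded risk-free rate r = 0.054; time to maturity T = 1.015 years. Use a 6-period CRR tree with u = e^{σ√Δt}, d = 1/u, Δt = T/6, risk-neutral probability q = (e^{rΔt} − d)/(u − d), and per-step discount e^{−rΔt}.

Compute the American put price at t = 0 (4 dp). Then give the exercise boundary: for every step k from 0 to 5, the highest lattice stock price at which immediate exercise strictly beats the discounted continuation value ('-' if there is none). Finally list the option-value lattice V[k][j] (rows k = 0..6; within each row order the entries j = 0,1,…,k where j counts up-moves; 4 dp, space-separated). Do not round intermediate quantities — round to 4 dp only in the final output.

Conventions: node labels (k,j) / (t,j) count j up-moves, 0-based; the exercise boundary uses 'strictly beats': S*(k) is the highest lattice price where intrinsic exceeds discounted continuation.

price = 6.6903
boundary = - - - - 62.4673 72.7351
tree:
6.6903
10.5279 2.8537
16.0881 4.9846 0.7072
23.6885 8.5424 1.4050 0.0000
33.2427 14.2680 2.7915 0.0000 0.0000
42.0610 22.9749 5.5463 0.0000 0.0000 0.0000
49.6344 33.2427 11.0194 0.0000 0.0000 0.0000 0.0000

Δt=0.16917, u=1.16437, d=0.85883, q=0.49206, disc=e^(-rΔt)=0.99091
k=6 terminal: V=max(K-S,0) → 49.6344 33.2427 11.0194 0.0000 0.0000 0.0000 0.0000
k=5: j=0 S=53.6490 intr=42.0610 cont=41.1907 V=42.0610[EX]; j=1 S=72.7351 intr=22.9749 cont=22.1046 V=22.9749[EX]; j=2 S=98.6112 intr=0.0000 cont=5.5463 V=5.5463[hold]; j=3 S=133.6930 intr=0.0000 cont=0.0000 V=0.0000[hold]; j=4 S=181.2554 intr=0.0000 cont=0.0000 V=0.0000[hold]; j=5 S=245.7386 intr=0.0000 cont=0.0000 V=0.0000[hold]  S*(5)=72.7351
k=4: j=0 S=62.4673 intr=33.2427 cont=32.3724 V=33.2427[EX]; j=1 S=84.6906 intr=11.0194 cont=14.2680 V=14.2680[hold]; j=2 S=114.8200 intr=0.0000 cont=2.7915 V=2.7915[hold]; j=3 S=155.6682 intr=0.0000 cont=0.0000 V=0.0000[hold]; j=4 S=211.0485 intr=0.0000 cont=0.0000 V=0.0000[hold]  S*(4)=62.4673
k=3: j=0 S=72.7351 intr=22.9749 cont=23.6885 V=23.6885[hold]; j=1 S=98.6112 intr=0.0000 cont=8.5424 V=8.5424[hold]; j=2 S=133.6930 intr=0.0000 cont=1.4050 V=1.4050[hold]; j=3 S=181.2554 intr=0.0000 cont=0.0000 V=0.0000[hold]  S*(3)=-
k=2: j=0 S=84.6906 intr=11.0194 cont=16.0881 V=16.0881[hold]; j=1 S=114.8200 intr=0.0000 cont=4.9846 V=4.9846[hold]; j=2 S=155.6682 intr=0.0000 cont=0.7072 V=0.7072[hold]  S*(2)=-
k=1: j=0 S=98.6112 intr=0.0000 cont=10.5279 V=10.5279[hold]; j=1 S=133.6930 intr=0.0000 cont=2.8537 V=2.8537[hold]  S*(1)=-
k=0: j=0 S=114.8200 intr=0.0000 cont=6.6903 V=6.6903[hold]  S*(0)=-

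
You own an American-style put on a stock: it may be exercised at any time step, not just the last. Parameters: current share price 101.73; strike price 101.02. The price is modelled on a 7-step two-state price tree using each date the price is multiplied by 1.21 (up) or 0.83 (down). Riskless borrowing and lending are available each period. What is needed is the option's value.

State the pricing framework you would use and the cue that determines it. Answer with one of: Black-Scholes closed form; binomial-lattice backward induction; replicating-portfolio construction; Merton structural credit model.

framework: binomial-lattice backward induction

Key observation: the defining feature is the embedded early-exercise option across 7 discrete dates on the spot-101.73 tree; pricing the strike-101.02 put means working backward with an exercise test at every node.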